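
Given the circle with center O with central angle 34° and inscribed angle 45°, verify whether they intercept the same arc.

By the inscribed angle theorem, the inscribed angle for a central angle of 34° should be 34° / 2 = 17°.
The given inscribed angle is 45°, which does not equal 17°.
Therefore, no, they do not correspond to the same arc.

No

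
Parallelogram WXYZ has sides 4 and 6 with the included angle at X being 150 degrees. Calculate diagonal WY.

The diagonal of a parallelogram can be found by treating two adjacent sides and the diagonal as a triangle.
Applying the law of cosines with sides 4, 6 and included angle 150°:
d^2 = 16 + 36 - 48*cos(150°) = 24*sqrt(3) + 52
d = 2*sqrt(6*sqrt(3) + 13)

2*sqrt(6*sqrt(3) + 13)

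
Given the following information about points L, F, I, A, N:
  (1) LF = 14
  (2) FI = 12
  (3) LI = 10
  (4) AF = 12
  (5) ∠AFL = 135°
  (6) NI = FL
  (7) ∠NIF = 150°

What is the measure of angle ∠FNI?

From the given relations: NI = FL = 14.
Step 1: By the law of cosines on triangle NIF: NF² = 14² + 12² − 2·14·12·cos(150°) = 630.98, so NF ≈ 25.12.
Step 2: By the inverse law of cosines on triangle FNI: cos(∠FNI) = (25.12² + 14² − 12²) / (2·25.12·14) = 682.98/703.34 = 0.9711, so ∠FNI = 13.82°.

Therefore, the measure of angle ∠FNI = 13.82°.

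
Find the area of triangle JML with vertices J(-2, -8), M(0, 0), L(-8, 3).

Using the Shoelace formula for a triangle:
Area = (1/2)|x0(y1 - y2) + x1(y2 - y0) + x2(y0 - y1)|
Area = (1/2)|-2(0 - 3) + 0(3 - -8) + -8(-8 - 0)|
Area = (1/2)|6 + 0 + 64|
Area = (1/2)|70|
Area = (1/2)(70)
Area = 35

35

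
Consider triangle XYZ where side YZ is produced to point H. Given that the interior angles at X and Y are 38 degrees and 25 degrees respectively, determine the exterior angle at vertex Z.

The interior angle at Z is 180 - 38 - 25 = 117 degrees.
The exterior angle and interior angle at Z are supplementary:
Exterior angle = 180 - 117 = 63 degrees.

63 degrees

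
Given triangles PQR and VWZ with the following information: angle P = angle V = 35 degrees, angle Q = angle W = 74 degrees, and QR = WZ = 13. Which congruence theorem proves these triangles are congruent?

Consider the given information: angle P = angle V = 35 degrees, angle Q = angle W = 74 degrees, and QR = WZ = 13
This is not SSS or SAS: SSS requires all three pairs of sides, but we don't have that. SAS requires two sides and the included angle between them.
The correct criterion is AAS. Two pairs of corresponding angles and a non-included side are equal (Angle-Angle-Side).

AAS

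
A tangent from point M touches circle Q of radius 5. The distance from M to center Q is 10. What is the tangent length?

The tangent, radius, and line from the external point to the center form a right triangle.
The right angle is where the tangent meets the radius.
By the Pythagorean theorem: tangent² + 5² = 10²
tangent² = 100 - 25 = 75
tangent = 5*sqrt(3)

5*sqrt(3)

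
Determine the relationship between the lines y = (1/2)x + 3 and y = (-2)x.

Slope of line 1: m1 = 1/2
Slope of line 2: m2 = -2
m1 * m2 = -1, so perpendicular.

Perpendicular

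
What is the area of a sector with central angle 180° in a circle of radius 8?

Sector area = π(8²)(1/2) = 32*pi

32*pi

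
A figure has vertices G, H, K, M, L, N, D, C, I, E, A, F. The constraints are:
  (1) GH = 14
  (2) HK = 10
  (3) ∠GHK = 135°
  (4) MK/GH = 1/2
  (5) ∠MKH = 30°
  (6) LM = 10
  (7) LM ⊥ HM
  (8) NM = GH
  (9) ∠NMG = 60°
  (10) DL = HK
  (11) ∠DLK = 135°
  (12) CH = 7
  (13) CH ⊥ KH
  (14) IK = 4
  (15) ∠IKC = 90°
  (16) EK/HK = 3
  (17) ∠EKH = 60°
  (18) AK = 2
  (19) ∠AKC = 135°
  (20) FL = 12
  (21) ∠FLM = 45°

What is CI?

Step 1: By the law of cosines on triangle CHK: CK² = 7² + 10² − 2·7·10·cos(90°) = 149, so CK = √149.
Step 2: By the law of cosines on triangle CKI: CI² = √149² + 4² − 2·√149·4·cos(90°) = 165, so CI = √165.

Therefore, the length of CI = √165.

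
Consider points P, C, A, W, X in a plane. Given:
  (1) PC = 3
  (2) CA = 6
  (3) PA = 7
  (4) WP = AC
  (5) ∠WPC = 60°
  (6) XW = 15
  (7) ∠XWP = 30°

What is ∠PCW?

From the given relations: WP = AC = 6.
Step 1: By the law of cosines on triangle CPW: CW² = 3² + 6² − 2·3·6·cos(60°) = 27, so CW = 3·√3.
Step 2: By the inverse law of cosines on triangle PCW: cos(∠PCW) = (3² + (3·√3)² − 6²) / (2·3·3·√3) = 0/31.18 = 0, so ∠PCW = 90°.

Therefore, the measure of angle ∠PCW = 90°.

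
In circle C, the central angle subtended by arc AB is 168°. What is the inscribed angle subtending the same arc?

Inscribed angle = 168° / 2 = 84° (inscribed angle theorem).

84°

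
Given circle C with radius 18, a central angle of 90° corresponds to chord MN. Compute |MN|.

Drop a perpendicular from the center to the chord, bisecting both the chord and the central angle.
Each half-chord = r sin(θ/2) = 18 sin(45°).
The full chord = 2 × 18 × sin(45°) = 18*sqrt(2).

18*sqrt(2)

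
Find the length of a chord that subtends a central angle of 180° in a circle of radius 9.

Chord length = 2r sin(θ/2)
= 2 × 9 × sin(180°/2)
= 2 × 9 × sin(90°)
= 18

18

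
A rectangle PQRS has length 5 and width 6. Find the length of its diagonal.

A rectangle's diagonal splits it into two right triangles, with the diagonal as the hypotenuse.
By the Pythagorean theorem, d^2 = 5^2 + 6^2 = 61.
Therefore d = sqrt(61).

sqrt(61)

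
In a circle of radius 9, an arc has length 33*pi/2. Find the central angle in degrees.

θ = 360 × 33*pi/2 / (2π × 9) = 330° (rearranging arc length formula).

330°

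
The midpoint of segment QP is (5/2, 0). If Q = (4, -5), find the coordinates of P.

Using the midpoint formula: M = ((x1 + x2)/2, (y1 + y2)/2)
We know M = (5/2, 0) and Q = (4, -5)
For x: 5/2 = (4 + x2)/2, so x2 = 2*5/2 - 4 = 1
For y: 0 = (-5 + y2)/2, so y2 = 2*0 - -5 = 5
P = (1, 5)

(1, 5)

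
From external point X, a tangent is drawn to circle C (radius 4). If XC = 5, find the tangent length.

tangent = √(d² - r²) = √(5² - 4²) = √(25 - 16) = √9 = 3

3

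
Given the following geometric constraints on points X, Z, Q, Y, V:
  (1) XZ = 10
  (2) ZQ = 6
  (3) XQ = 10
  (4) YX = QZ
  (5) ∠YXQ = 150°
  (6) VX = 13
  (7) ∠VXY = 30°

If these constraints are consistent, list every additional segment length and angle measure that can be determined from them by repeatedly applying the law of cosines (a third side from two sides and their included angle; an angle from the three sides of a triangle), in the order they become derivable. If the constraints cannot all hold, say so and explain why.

The constraints are consistent. Derivable facts, in order:
After 1 step:
- QY ≈ 15.49
- YV ≈ 8.36
- ∠QXZ = 34.92°
- ∠QZX = 72.54°
- ∠XQZ = 72.54°
After 2 steps:
- ∠QYX = 18.83°
- ∠VYX = 128.97°
- ∠XQY = 11.17°
- ∠XVY = 21.03°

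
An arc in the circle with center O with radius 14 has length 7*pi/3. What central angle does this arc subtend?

The full circumference is 2πr = 28*pi.
The arc is 7*pi/3 / 28*pi = 1/12 of the full circle.
So the central angle = 1/12 × 360° = 30°.

30°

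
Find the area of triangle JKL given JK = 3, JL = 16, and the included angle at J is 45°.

Area = (1/2) * JK * JL * sin(J)
Area = (1/2) * 3 * 16 * sin(45°)
Area = (1/2) * 3 * 16 * sqrt(2)/2
Area = 12*sqrt(2)

12*sqrt(2)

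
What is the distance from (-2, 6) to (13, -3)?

d = sqrt((13 - -2)^2 + (-3 - 6)^2)
d = sqrt(15^2 + -9^2)
d = sqrt(225 + 81)
d = sqrt(306) = 3*sqrt(34)

3*sqrt(34)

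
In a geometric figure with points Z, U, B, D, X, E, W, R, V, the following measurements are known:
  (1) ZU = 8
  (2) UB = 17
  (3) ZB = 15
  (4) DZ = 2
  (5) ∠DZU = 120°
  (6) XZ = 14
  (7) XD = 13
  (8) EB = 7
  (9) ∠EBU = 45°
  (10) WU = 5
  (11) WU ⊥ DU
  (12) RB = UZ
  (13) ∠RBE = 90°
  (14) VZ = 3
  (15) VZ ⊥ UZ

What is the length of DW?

Step 1: By the law of cosines on triangle UZD: UD² = 8² + 2² − 2·8·2·cos(120°) = 84, so UD = 2·√21.
Step 2: By the law of cosines on triangle DUW: DW² = (2·√21)² + 5² − 2·2·√21·5·cos(90°) = 109, so DW = √109.

Therefore, the length of DW = √109.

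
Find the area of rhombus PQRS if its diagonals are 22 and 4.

Area = (22 * 4) / 2 = 88 / 2 = 44

44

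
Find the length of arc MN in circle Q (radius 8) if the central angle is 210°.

Arc length = 2π(8)(7/12) = 28*pi/3

28*pi/3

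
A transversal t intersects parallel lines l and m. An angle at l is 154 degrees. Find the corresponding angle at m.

Corresponding angles are equal: 154 degrees.

154 degrees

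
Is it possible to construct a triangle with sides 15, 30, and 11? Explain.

No.
The triangle inequality is violated: 15 + 11 = 26 ≤ 30.
These lengths cannot form a triangle.

No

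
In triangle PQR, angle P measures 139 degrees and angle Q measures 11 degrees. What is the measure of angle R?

Let angle R = x. Then 139 + 11 + x = 180.
x = 180 - 150 = 30 degrees.

30 degrees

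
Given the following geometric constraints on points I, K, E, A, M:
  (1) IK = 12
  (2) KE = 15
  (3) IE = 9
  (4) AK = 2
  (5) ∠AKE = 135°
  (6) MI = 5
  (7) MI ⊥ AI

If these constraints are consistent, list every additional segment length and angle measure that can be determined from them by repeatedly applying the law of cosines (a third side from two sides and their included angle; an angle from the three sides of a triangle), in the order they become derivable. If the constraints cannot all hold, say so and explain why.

The constraints are consistent. Derivable facts, in order:
After 1 step:
- EA ≈ 16.48
- ∠EIK = 90°
- ∠EKI = 36.87°
- ∠IEK = 53.13°
After 2 steps:
- ∠AEK = 4.92°
- ∠EAK = 40.08°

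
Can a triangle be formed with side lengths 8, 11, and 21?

No.
The triangle inequality is violated: 8 + 11 = 19 ≤ 21.
These lengths cannot form a triangle.

No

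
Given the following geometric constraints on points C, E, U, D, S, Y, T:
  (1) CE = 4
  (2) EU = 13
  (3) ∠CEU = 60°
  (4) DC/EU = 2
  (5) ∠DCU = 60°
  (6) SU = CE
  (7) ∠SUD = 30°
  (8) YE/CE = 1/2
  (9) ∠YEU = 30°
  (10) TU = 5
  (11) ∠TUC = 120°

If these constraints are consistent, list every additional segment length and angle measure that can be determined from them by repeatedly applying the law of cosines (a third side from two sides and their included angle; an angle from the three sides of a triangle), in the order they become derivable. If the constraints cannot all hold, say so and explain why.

The constraints are consistent. Derivable facts, in order:
After 1 step:
- CU = √133
- UY ≈ 11.31
After 2 steps:
- CT ≈ 14.69
- UD ≈ 22.56
- ∠CUE = 17.48°
- ∠ECU = 102.52°
- ∠EUY = 5.07°
- ∠EYU = 144.93°
After 3 steps:
- DS ≈ 19.2
- ∠CDU = 26.27°
- ∠CTU = 42.85°
- ∠CUD = 93.73°
- ∠TCU = 17.15°
After 4 steps:
- ∠DSU = 144.02°
- ∠SDU = 5.98°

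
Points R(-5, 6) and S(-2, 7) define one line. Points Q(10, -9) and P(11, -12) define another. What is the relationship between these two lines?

Slope of line 1: m1 = (7 - 6)/(-2 - -5) = 1/3 = 1/3
Slope of line 2: m2 = (-12 - -9)/(11 - 10) = -3/1 = -3
m1 * m2 = -1, so perpendicular.

Perpendicular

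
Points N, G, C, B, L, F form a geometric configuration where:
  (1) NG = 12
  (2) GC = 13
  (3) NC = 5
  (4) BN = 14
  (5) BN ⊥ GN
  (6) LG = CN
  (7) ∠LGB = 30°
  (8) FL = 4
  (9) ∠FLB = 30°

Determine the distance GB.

Step 1: By the law of cosines on triangle GNB: GB² = 12² + 14² − 2·12·14·cos(90°) = 340, so GB = 2·√85.

Therefore, the length of GB = 2·√85.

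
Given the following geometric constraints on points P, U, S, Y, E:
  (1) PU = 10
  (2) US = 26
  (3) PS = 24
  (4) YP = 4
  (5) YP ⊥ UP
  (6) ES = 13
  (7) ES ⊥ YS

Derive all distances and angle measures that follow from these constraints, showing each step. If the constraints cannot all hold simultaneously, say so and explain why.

The constraints are consistent.

Step 1: From UP = 10, PY = 4, and ∠UPY = 90°, by the law of cosines:
  UY² = UP² + PY² - 2·UP·PY·cos(90°) = 100 + 16 - 0 = 116
  UY = 2·√29

Step 2: From PS = 24, PU = 10, SU = 26, by the inverse law of cosines:
  cos(∠SPU) = (PS² + PU² - SU²) / (2·PS·PU)
  ∠SPU = 90°

Step 3: From UP = 10, US = 26, PS = 24, by the inverse law of cosines:
  cos(∠PUS) = (UP² + US² - PS²) / (2·UP·US)
  ∠PUS = 67.38°

Step 4: From SP = 24, SU = 26, PU = 10, by the inverse law of cosines:
  cos(∠PSU) = (SP² + SU² - PU²) / (2·SP·SU)
  ∠PSU = 22.62°

Step 5: From UP = 10, UY = 2·√29, PY = 4, by the inverse law of cosines:
  cos(∠PUY) = (UP² + UY² - PY²) / (2·UP·UY)
  ∠PUY = 21.8°

Step 6: From YP = 4, YU = 2·√29, PU = 10, by the inverse law of cosines:
  cos(∠PYU) = (YP² + YU² - PU²) / (2·YP·YU)
  ∠PYU = 68.2°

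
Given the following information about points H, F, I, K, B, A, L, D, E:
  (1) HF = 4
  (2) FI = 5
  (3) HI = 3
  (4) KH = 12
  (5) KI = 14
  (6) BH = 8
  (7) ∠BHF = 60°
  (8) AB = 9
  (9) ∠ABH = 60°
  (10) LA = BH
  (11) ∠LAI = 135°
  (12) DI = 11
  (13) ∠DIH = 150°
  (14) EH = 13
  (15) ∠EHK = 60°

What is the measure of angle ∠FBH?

Step 1: By the law of cosines on triangle BHF: BF² = 8² + 4² − 2·8·4·cos(60°) = 48, so BF = 4·√3.
Step 2: By the inverse law of cosines on triangle FBH: cos(∠FBH) = ((4·√3)² + 8² − 4²) / (2·4·√3·8) = 96/110.85 = 0.866, so ∠FBH = 30°.

Therefore, the measure of angle ∠FBH = 30°.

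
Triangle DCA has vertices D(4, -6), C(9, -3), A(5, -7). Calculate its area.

Using the Shoelace formula for a triangle:
Area = (1/2)|x0(y1 - y2) + x1(y2 - y0) + x2(y0 - y1)|
Area = (1/2)|4(-3 - -7) + 9(-7 - -6) + 5(-6 - -3)|
Area = (1/2)|16 + -9 + -15|
Area = (1/2)|-8|
Area = (1/2)(8)
Area = 4

4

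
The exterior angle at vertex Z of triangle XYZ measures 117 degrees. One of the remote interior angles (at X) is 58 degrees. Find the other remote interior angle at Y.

angle Y = 117 - 58 = 59 degrees (exterior angle theorem).

59 degrees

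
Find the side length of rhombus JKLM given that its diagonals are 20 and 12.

The diagonals of a rhombus bisect each other at right angles.
Half-diagonals: 20/2 = 10 and 12/2 = 6
side = sqrt(10^2 + 6^2)
side = sqrt(100 + 36)
side = sqrt(136) = 2*sqrt(34)

2*sqrt(34)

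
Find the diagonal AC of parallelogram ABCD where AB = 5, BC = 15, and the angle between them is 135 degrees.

The diagonal of a parallelogram can be found by treating two adjacent sides and the diagonal as a triangle.
Applying the law of cosines with sides 5, 15 and included angle 135°:
d^2 = 25 + 225 - 150*cos(135°) = 75*sqrt(2) + 250
d = 5*sqrt(3*sqrt(2) + 10)

5*sqrt(3*sqrt(2) + 10)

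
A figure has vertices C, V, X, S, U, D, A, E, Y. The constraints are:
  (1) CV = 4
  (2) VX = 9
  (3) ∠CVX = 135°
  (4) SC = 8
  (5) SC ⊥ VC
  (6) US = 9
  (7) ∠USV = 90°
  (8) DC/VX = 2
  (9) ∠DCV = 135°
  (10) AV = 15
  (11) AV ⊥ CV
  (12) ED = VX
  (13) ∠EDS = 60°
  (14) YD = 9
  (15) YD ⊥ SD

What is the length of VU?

Step 1: By the law of cosines on triangle SCV: SV² = 8² + 4² − 2·8·4·cos(90°) = 80, so SV = 4·√5.
Step 2: By the law of cosines on triangle VSU: VU² = (4·√5)² + 9² − 2·4·√5·9·cos(90°) = 161, so VU = √161.

Therefore, the length of VU = √161.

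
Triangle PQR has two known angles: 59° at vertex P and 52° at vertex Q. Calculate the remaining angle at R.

angle R = 180 - 59 - 52 = 69 degrees.

69 degrees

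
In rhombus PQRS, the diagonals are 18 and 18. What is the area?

The diagonals of a rhombus divide it into four right triangles.
Each triangle has legs 18/ 2 = 9 and 18/2 = 9, so each has area (1/2)*9*9 = 81/2.
Four such triangles give total area = (d1 * d2) / 2 = 162.

162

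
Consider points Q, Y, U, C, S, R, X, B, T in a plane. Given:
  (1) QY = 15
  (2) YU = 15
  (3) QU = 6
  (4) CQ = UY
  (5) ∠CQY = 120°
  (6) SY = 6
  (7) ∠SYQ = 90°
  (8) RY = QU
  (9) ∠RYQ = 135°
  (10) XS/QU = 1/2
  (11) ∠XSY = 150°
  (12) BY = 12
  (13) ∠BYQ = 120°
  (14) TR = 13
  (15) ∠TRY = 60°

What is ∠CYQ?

From the given relations: CQ = UY = 15.
Step 1: By the law of cosines on triangle YQC: YC² = 15² + 15² − 2·15·15·cos(120°) = 675, so YC = 15·√3.
Step 2: By the inverse law of cosines on triangle CYQ: cos(∠CYQ) = ((15·√3)² + 15² − 15²) / (2·15·√3·15) = 675/779.42 = 0.866, so ∠CYQ = 30°.

Therefore, the measure of angle ∠CYQ = 30°.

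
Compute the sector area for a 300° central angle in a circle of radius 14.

Sector area = π(14²)(5/6) = 490*pi/3

490*pi/3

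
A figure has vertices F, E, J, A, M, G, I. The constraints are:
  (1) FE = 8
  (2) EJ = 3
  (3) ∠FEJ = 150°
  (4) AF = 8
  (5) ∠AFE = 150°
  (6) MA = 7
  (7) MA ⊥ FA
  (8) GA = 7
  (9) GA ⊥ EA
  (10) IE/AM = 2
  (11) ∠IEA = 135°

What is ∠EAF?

Step 1: By the law of cosines on triangle AFE: AE² = 8² + 8² − 2·8·8·cos(150°) = 238.85, so AE ≈ 15.45.
Step 2: By the inverse law of cosines on triangle EAF: cos(∠EAF) = (15.45² + 8² − 8²) / (2·15.45·8) = 238.85/247.28 = 0.9659, so ∠EAF = 15°.

Therefore, the measure of angle ∠EAF = 15°.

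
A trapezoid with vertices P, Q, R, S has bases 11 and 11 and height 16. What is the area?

Area of a trapezoid = (base1 + base2) * height / 2
Area = (11 + 11) * 16 / 2
Area = 22 * 16 / 2
Area = 352 / 2
Area = 176

176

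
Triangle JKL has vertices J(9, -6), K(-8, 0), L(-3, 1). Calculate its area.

Using the Shoelace formula for a triangle:
Area = (1/2)|x0(y1 - y2) + x1(y2 - y0) + x2(y0 - y1)|
Area = (1/2)|9(0 - 1) + -8(1 - -6) + -3(-6 - 0)|
Area = (1/2)|-9 + -56 + 18|
Area = (1/2)|-47|
Area = (1/2)(47)
Area = 47/2

47/2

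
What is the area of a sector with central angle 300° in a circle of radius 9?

The full circle has area πr² = π(9)² = 81*pi.
The sector covers 300° out of 360°, a fraction of 5/6.
Sector area = 81*pi × 5/6 = 135*pi/2.

135*pi/2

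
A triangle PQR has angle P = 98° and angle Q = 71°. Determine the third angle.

By the triangle angle sum property, the three interior angles of any triangle add up to 180°.
We know angle P = 98° and angle Q = 71°, so their sum is 169°.
Therefore angle R = 180° - 169° = 11°.

11 degrees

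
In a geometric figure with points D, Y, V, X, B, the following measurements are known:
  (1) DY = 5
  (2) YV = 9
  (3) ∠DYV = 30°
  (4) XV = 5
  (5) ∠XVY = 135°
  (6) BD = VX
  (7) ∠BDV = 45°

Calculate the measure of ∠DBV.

From the given relations: BD = VX = 5.
Step 1: By the law of cosines on triangle DYV: DV² = 5² + 9² − 2·5·9·cos(30°) = 28.06, so DV ≈ 5.3.
Step 2: By the law of cosines on triangle BDV: BV² = 5² + 5.3² − 2·5·5.3·cos(45°) = 15.6, so BV ≈ 3.95.
Step 3: By the inverse law of cosines on triangle DBV: cos(∠DBV) = (5² + 3.95² − 5.3²) / (2·5·3.95) = 12.54/39.5 = 0.3176, so ∠DBV = 71.48°.

Therefore, the measure of angle ∠DBV = 71.48°.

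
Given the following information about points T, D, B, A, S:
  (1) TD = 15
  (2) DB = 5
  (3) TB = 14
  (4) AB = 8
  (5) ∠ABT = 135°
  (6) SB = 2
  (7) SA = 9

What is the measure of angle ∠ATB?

Step 1: By the law of cosines on triangle TBA: TA² = 14² + 8² − 2·14·8·cos(135°) = 418.39, so TA ≈ 20.45.
Step 2: By the inverse law of cosines on triangle ATB: cos(∠ATB) = (20.45² + 14² − 8²) / (2·20.45·14) = 550.39/572.73 = 0.961, so ∠ATB = 16.05°.

Therefore, the measure of angle ∠ATB = 16.05°.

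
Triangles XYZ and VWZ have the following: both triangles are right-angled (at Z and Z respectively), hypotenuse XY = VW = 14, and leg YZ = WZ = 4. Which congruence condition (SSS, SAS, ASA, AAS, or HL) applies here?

Consider the given information: both triangles are right-angled (at Z and Z respectively), hypotenuse XY = VW = 14, and leg YZ = WZ = 4
This is not SAS or ASA: SAS requires two sides and the included angle between them. ASA requires two angles and the side between them.
The correct criterion is HL. The hypotenuse and one leg of two right triangles are equal (Hypotenuse-Leg).

HL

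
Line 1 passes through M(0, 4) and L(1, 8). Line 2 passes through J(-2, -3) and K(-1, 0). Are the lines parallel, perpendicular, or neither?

Slope of line 1: m1 = (8 - 4)/(1 - 0) = 4/1 = 4
Slope of line 2: m2 = (0 - -3)/(-1 - -2) = 3/1 = 3
m1 != m2 and m1*m2 = 12 != -1. Neither.

Neither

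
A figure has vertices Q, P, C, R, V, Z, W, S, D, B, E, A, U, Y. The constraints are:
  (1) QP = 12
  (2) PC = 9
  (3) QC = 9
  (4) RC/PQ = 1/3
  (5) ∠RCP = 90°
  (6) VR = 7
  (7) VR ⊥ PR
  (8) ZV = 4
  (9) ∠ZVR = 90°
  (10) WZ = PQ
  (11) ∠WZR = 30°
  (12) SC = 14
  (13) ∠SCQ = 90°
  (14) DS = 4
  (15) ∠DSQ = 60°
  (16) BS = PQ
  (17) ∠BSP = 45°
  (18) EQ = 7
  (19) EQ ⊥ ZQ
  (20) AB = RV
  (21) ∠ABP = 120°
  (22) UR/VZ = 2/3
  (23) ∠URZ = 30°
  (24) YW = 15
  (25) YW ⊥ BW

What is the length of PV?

From the given relations: RC = 1/3·PQ = 1/3·12 = 4.
Step 1: By the law of cosines on triangle PCR: PR² = 9² + 4² − 2·9·4·cos(90°) = 97, so PR = √97.
Step 2: By the law of cosines on triangle PRV: PV² = √97² + 7² − 2·√97·7·cos(90°) = 146, so PV = √146.

Therefore, the length of PV = √146.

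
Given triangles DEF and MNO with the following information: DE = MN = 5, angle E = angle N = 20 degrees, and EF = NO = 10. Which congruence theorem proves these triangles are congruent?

The given information provides:
DE = MN = 5, angle E = angle N = 20 degrees, and EF = NO = 10
This matches the SAS congruence theorem.
Two pairs of corresponding sides and the included angle are equal (Side-Angle-Side).

SAS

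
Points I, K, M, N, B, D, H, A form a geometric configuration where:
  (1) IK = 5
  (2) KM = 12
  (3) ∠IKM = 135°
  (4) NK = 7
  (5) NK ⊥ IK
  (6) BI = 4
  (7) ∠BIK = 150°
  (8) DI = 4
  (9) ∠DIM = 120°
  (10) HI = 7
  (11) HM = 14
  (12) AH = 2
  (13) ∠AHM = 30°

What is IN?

Step 1: By the law of cosines on triangle IKN: IN² = 5² + 7² − 2·5·7·cos(90°) = 74, so IN = √74.

Therefore, the length of IN = √74.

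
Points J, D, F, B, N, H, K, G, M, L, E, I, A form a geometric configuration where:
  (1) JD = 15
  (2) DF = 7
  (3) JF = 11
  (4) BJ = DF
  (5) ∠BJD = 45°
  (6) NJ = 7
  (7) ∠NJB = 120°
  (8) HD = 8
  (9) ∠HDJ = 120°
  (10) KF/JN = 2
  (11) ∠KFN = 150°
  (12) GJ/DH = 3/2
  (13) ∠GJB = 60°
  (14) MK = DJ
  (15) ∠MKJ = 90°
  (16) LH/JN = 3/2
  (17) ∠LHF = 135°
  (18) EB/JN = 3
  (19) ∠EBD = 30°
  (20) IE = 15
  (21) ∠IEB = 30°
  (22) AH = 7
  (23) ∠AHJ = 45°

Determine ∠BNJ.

From the given relations: BJ = DF = 7.
Step 1: By the law of cosines on triangle NJB: NB² = 7² + 7² − 2·7·7·cos(120°) = 147, so NB = 7·√3.
Step 2: By the inverse law of cosines on triangle BNJ: cos(∠BNJ) = ((7·√3)² + 7² − 7²) / (2·7·√3·7) = 147/169.74 = 0.866, so ∠BNJ = 30°.

Therefore, the measure of angle ∠BNJ = 30°.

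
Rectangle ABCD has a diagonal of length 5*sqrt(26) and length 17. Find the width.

Using the Pythagorean theorem: d^2 = a^2 + b^2
b^2 = d^2 - a^2
b^2 = 650 - 289
b^2 = 361
b = sqrt(361) = 19

19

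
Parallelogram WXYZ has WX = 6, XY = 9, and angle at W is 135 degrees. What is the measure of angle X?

Consecutive angles are supplementary: angle X = 180 - 135 = 45 degrees.

45 degrees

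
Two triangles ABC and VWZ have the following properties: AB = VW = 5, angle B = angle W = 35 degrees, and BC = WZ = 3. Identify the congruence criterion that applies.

The given information provides:
AB = VW = 5, angle B = angle W = 35 degrees, and BC = WZ = 3
This matches the SAS congruence theorem.
Two pairs of corresponding sides and the included angle are equal (Side-Angle-Side).

SAS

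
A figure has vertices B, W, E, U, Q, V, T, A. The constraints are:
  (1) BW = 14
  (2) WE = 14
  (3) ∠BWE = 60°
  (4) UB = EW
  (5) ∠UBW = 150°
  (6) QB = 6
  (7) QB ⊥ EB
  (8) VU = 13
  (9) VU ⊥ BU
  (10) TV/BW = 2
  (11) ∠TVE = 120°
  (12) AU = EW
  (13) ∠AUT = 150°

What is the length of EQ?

Step 1: By the law of cosines on triangle BWE: BE² = 14² + 14² − 2·14·14·cos(60°) = 196, so BE = 14.
Step 2: By the law of cosines on triangle EBQ: EQ² = 14² + 6² − 2·14·6·cos(90°) = 232, so EQ = 2·√58.

Therefore, the length of EQ = 2·√58.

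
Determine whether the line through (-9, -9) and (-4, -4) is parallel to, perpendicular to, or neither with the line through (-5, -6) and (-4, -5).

Slope of line 1: m1 = (-4 - -9)/(-4 - -9) = 5/5 = 1
Slope of line 2: m2 = (-5 - -6)/(-4 - -5) = 1/1 = 1
Two lines are parallel if and only if they have equal slopes (or both are vertical).
Here m1 = m2 = 1, confirming the lines are parallel.

Parallel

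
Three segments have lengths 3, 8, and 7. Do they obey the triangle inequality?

For three segments to close into a triangle, no single side can be as long as the other two combined.
The longest side is 8, and 3 + 7 = 10 > 8.
A triangle can be formed.

Yes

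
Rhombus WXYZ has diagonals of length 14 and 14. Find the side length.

In a rhombus, the diagonals bisect each other perpendicularly, creating four congruent right triangles.
Each triangle has legs 7 (half of 14) and 7 (half of 14).
The hypotenuse of each right triangle is a side of the rhombus:
side = sqrt(7^2 + 7^2) = sqrt(98) = 7*sqrt(2)

7*sqrt(2)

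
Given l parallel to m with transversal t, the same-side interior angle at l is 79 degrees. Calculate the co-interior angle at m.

Co-interior angles (same-side interior) formed by parallel lines and a transversal are supplementary (sum to 180 degrees).
The given angle is 79 degrees.
The co-interior angle = 180 - 79 = 101 degrees.

101 degrees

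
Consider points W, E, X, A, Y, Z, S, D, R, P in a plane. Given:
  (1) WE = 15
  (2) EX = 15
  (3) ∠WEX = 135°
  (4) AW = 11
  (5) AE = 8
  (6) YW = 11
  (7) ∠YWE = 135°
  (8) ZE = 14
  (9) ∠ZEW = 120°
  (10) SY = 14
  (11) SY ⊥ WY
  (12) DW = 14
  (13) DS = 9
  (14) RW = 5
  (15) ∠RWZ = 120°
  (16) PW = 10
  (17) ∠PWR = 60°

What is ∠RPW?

Step 1: By the law of cosines on triangle PWR: PR² = 10² + 5² − 2·10·5·cos(60°) = 75, so PR = 5·√3.
Step 2: By the inverse law of cosines on triangle RPW: cos(∠RPW) = ((5·√3)² + 10² − 5²) / (2·5·√3·10) = 150/173.21 = 0.866, so ∠RPW = 30°.

Therefore, the measure of angle ∠RPW = 30°.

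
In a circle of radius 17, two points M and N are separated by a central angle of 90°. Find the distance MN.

Drop a perpendicular from the center to the chord, bisecting both the chord and the central angle.
Each half-chord = r sin(θ/2) = 17 sin(45°).
The full chord = 2 × 17 × sin(45°) = 17*sqrt(2).

17*sqrt(2)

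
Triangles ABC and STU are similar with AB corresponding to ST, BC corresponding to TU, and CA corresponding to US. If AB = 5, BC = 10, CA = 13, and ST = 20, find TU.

Since the triangles are similar, the ratio of corresponding sides is constant.
Scale factor k = ST / AB = 20 / 5 = 4
TU = k * BC = 4 * 10 = 40

40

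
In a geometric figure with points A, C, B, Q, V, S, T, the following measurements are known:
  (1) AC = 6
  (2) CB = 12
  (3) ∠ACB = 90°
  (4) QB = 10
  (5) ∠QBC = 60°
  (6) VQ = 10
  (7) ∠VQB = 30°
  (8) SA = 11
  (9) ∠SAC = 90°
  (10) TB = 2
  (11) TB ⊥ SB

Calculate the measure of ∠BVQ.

Step 1: By the law of cosines on triangle VQB: VB² = 10² + 10² − 2·10·10·cos(30°) = 26.79, so VB ≈ 5.18.
Step 2: By the inverse law of cosines on triangle BVQ: cos(∠BVQ) = (5.18² + 10² − 10²) / (2·5.18·10) = 26.79/103.53 = 0.2588, so ∠BVQ = 75°.

Therefore, the measure of angle ∠BVQ = 75°.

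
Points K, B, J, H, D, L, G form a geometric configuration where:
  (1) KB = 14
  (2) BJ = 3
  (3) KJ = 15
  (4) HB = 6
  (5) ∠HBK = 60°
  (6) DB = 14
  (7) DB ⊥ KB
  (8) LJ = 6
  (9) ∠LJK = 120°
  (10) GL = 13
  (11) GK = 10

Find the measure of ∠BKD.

Step 1: By the law of cosines on triangle KBD: KD² = 14² + 14² − 2·14·14·cos(90°) = 392, so KD = 14·√2.
Step 2: By the inverse law of cosines on triangle BKD: cos(∠BKD) = (14² + (14·√2)² − 14²) / (2·14·14·√2) = 392/554.37 = 0.7071, so ∠BKD = 45°.

Therefore, the measure of angle ∠BKD = 45°.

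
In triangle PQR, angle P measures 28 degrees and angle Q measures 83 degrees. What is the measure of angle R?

angle R = 180 - 28 - 83 = 69 degrees.

69 degrees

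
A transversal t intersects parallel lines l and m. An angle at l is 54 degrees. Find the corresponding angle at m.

When a transversal crosses parallel lines, angles in the same position at each intersection are called corresponding angles.
These are always equal, so the answer is 54 degrees.

54 degrees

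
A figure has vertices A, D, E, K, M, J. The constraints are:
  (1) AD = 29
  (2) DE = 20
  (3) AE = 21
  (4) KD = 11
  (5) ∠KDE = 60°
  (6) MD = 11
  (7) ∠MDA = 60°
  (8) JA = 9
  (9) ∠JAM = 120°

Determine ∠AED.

Step 1: By the inverse law of cosines on triangle AED: cos(∠AED) = (21² + 20² − 29²) / (2·21·20) = 0/840 = 0, so ∠AED = 90°.

Therefore, the measure of angle ∠AED = 90°.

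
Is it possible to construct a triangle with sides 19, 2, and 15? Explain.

No.
The triangle inequality is violated: 2 + 15 = 17 ≤ 19.
These lengths cannot form a triangle.

No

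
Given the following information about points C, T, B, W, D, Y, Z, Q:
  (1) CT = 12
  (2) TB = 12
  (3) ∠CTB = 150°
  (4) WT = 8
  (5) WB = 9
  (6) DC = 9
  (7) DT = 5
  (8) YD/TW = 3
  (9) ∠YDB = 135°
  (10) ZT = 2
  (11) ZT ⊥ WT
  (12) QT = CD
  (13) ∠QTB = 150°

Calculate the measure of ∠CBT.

Step 1: By the law of cosines on triangle BTC: BC² = 12² + 12² − 2·12·12·cos(150°) = 537.42, so BC ≈ 23.18.
Step 2: By the inverse law of cosines on triangle CBT: cos(∠CBT) = (23.18² + 12² − 12²) / (2·23.18·12) = 537.42/556.37 = 0.9659, so ∠CBT = 15°.

Therefore, the measure of angle ∠CBT = 15°.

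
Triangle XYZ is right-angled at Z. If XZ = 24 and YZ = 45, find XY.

In a right triangle, the square of the hypotenuse equals the sum of the squares of the two legs.
The legs are 24 and 45, so the hypotenuse = sqrt(576 + 2025) = sqrt(2601) = 51.

51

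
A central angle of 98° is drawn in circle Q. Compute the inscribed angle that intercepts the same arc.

An inscribed angle intercepts an arc from a point on the circle, while the central angle intercepts the same arc from the center.
The inscribed angle is always half the central angle: 98° / 2 = 49°.

49°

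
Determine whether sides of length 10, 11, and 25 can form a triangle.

Check the triangle inequality: 10 + 11 = 21 ≤ 25.
Since the sum of two sides does not exceed the third, no triangle can be formed.

No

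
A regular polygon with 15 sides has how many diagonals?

Total line segments between 15 vertices = C(15,2) = 105.
Subtract the 15 sides: 105 - 15 = 90 diagonals.

90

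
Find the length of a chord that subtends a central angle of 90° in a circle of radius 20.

Drop a perpendicular from the center to the chord, bisecting both the chord and the central angle.
Each half-chord = r sin(θ/2) = 20 sin(45°).
The full chord = 2 × 20 × sin(45°) = 20*sqrt(2).

20*sqrt(2)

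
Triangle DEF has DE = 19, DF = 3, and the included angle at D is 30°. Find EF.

Law of cosines: EF^2 = 19^2 + 3^2 - 2(19)(3)cos(30°) = 370 - 57*sqrt(3), so EF = sqrt(370 - 57*sqrt(3)).

sqrt(370 - 57*sqrt(3))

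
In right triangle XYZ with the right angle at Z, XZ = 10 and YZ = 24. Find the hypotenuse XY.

XY = sqrt(10^2 + 24^2) = sqrt(676) = 26

26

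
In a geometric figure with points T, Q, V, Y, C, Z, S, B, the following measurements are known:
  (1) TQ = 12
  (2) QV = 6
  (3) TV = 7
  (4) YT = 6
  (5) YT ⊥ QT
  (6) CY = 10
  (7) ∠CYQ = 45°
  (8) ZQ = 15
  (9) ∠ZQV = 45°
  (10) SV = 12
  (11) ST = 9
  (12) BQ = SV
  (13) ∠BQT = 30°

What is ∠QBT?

From the given relations: BQ = SV = 12.
Step 1: By the law of cosines on triangle BQT: BT² = 12² + 12² − 2·12·12·cos(30°) = 38.58, so BT ≈ 6.21.
Step 2: By the inverse law of cosines on triangle QBT: cos(∠QBT) = (12² + 6.21² − 12²) / (2·12·6.21) = 38.58/149.08 = 0.2588, so ∠QBT = 75°.

Therefore, the measure of angle ∠QBT = 75°.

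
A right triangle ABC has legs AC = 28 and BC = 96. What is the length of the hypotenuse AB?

In a right triangle, the square of the hypotenuse equals the sum of the squares of the two legs.
The legs are 28 and 96, so the hypotenuse = sqrt(784 + 9216) = sqrt(10000) = 100.

100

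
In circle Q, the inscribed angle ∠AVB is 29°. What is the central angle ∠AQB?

Central angle = 2 × 29° = 58° (inscribed angle theorem).

58°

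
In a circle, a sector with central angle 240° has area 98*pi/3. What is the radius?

The sector covers 240°/360° = 2/3 of the full circle.
Full circle area = 98*pi/3 / 2/3 = 49*pi.
Since full area = πr², we get r² = 49*pi/π = 49, so r = 7.

7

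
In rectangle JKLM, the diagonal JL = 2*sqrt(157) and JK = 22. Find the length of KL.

The diagonal of a rectangle forms a right triangle with the two sides.
Rearranging the Pythagorean theorem: missing side = sqrt(d^2 - known^2).
= sqrt(628 - 484) = sqrt(144) = 12.

12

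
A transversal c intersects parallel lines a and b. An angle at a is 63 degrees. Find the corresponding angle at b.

Corresponding angles are equal: 63 degrees.

63 degrees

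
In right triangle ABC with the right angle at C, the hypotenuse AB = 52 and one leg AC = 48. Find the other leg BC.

Rearranging the Pythagorean theorem to solve for the unknown leg:
leg^2 = hypotenuse^2 - known_leg^2 = 2704 - 2304 = 400
leg = sqrt(400) = 20.

20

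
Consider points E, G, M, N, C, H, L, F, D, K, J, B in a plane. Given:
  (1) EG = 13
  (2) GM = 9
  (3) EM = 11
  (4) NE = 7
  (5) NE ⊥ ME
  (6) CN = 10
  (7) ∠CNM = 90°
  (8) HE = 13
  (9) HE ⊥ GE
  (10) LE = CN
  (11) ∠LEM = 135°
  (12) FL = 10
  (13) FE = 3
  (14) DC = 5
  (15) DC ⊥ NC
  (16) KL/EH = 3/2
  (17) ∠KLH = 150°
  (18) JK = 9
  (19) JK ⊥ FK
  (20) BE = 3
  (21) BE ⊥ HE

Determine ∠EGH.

Step 1: By the law of cosines on triangle GEH: GH² = 13² + 13² − 2·13·13·cos(90°) = 338, so GH = 13·√2.
Step 2: By the inverse law of cosines on triangle EGH: cos(∠EGH) = (13² + (13·√2)² − 13²) / (2·13·13·√2) = 338/478 = 0.7071, so ∠EGH = 45°.

Therefore, the measure of angle ∠EGH = 45°.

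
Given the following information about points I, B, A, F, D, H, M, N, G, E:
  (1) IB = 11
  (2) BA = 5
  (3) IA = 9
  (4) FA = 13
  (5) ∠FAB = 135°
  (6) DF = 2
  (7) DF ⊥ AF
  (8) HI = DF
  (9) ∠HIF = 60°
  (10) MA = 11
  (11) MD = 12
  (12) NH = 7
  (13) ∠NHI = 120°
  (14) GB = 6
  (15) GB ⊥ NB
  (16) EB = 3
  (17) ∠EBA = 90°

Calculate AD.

Step 1: By the law of cosines on triangle AFD: AD² = 13² + 2² − 2·13·2·cos(90°) = 173, so AD = √173.

Therefore, the length of AD = √173.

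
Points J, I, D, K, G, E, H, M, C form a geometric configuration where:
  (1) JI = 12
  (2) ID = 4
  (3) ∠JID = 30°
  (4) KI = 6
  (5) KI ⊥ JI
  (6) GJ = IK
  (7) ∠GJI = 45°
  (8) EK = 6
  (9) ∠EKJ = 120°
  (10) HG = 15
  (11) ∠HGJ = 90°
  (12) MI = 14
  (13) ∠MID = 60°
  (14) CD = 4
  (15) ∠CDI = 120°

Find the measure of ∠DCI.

Step 1: By the law of cosines on triangle CDI: CI² = 4² + 4² − 2·4·4·cos(120°) = 48, so CI = 4·√3.
Step 2: By the inverse law of cosines on triangle DCI: cos(∠DCI) = (4² + (4·√3)² − 4²) / (2·4·4·√3) = 48/55.43 = 0.866, so ∠DCI = 30°.

Therefore, the measure of angle ∠DCI = 30°.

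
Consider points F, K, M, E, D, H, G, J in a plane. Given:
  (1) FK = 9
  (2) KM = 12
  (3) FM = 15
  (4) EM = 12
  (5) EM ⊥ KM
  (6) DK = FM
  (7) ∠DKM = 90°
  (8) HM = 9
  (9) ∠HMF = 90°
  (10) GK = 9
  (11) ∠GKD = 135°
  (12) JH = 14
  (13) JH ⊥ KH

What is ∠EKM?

Step 1: By the law of cosines on triangle KME: KE² = 12² + 12² − 2·12·12·cos(90°) = 288, so KE = 12·√2.
Step 2: By the inverse law of cosines on triangle EKM: cos(∠EKM) = ((12·√2)² + 12² − 12²) / (2·12·√2·12) = 288/407.29 = 0.7071, so ∠EKM = 45°.

Therefore, the measure of angle ∠EKM = 45°.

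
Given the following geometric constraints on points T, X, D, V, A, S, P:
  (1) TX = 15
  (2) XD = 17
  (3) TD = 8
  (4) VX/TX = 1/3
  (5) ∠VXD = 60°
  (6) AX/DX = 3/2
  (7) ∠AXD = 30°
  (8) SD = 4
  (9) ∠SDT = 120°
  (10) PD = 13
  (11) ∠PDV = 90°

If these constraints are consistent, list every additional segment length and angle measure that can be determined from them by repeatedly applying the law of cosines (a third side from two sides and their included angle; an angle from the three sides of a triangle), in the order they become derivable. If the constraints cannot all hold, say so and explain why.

The constraints are consistent. Derivable facts, in order:
After 1 step:
- DA ≈ 13.73
- DV ≈ 15.13
- TS = 4·√7
- ∠DTX = 90°
- ∠DXT = 28.07°
- ∠TDX = 61.93°
After 2 steps:
- VP ≈ 19.95
- ∠ADX = 111.74°
- ∠DAX = 38.26°
- ∠DST = 40.89°
- ∠DTS = 19.11°
- ∠DVX = 103.37°
- ∠VDX = 16.63°
After 3 steps:
- ∠DPV = 49.34°
- ∠DVP = 40.66°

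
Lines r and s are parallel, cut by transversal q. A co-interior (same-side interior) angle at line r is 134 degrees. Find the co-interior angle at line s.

Co-interior angles sum to 180: 180 - 134 = 46 degrees.

46 degrees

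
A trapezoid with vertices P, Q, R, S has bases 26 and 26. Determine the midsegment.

The midsegment (median) of a trapezoid connects the midpoints of the non-parallel sides.
Its length is the average of the two bases: (26 + 26) / 2 = 26.

26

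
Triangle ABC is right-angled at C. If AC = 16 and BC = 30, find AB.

By the Pythagorean theorem: AB^2 = AC^2 + BC^2
AB^2 = 16^2 + 30^2 = 256 + 900 = 1156
AB = sqrt(1156) = 34

34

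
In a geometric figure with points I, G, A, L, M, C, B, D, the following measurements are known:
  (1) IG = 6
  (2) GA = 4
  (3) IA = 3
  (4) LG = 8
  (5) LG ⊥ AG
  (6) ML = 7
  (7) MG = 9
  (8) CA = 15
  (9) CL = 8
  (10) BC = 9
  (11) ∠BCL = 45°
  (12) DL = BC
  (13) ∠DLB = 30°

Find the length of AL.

Step 1: By the law of cosines on triangle AGL: AL² = 4² + 8² − 2·4·8·cos(90°) = 80, so AL = 4·√5.

Therefore, the length of AL = 4·√5.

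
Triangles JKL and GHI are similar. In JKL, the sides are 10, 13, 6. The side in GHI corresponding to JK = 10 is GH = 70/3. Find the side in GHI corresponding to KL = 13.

k = 70/3/10 = 7/3. HI = 7/3 * 13 = 91/3.

91/3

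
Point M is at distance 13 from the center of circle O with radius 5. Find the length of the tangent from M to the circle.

tangent = √(d² - r²) = √(13² - 5²) = √(169 - 25) = √144 = 12

12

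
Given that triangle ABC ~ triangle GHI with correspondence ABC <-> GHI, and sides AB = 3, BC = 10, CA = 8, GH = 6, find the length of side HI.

Similar triangles have proportional sides. Setting up the proportion:
GH / AB = HI / BC
6 / 3 = HI / 10
HI = 10 * 6 / 3 = 20.

20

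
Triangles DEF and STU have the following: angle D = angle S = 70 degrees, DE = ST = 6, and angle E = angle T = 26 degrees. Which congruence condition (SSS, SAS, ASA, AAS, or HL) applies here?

The given information provides:
angle D = angle S = 70 degrees, DE = ST = 6, and angle E = angle T = 26 degrees
This matches the ASA congruence theorem.
Two pairs of corresponding angles and the included side are equal (Angle-Side-Angle).

ASA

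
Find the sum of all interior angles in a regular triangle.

The sum of interior angles of an n-sided polygon is (n - 2) * 180.
For n = 3: (3 - 2) * 180 = 1 * 180 = 180 degrees.

180 degrees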